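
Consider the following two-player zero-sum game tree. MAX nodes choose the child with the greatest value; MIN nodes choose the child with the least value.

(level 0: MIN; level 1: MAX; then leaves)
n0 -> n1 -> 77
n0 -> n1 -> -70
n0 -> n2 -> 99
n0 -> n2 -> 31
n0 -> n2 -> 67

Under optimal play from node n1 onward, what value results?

77

n1 (MAX): max(77, -70) = 77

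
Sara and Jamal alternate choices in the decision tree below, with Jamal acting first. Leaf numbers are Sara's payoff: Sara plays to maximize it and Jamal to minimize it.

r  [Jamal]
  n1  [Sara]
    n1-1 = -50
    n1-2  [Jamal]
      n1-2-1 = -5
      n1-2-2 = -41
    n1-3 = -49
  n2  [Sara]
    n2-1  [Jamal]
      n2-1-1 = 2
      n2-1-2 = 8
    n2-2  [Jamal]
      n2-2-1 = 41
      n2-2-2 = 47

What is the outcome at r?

-41

n1-2 (Jamal): min(-5, -41) = -41
n1 (Sara): max(-50, -41, -49) = -41
n2-1 (Jamal): min(2, 8) = 2
n2-2 (Jamal): min(41, 47) = 41
n2 (Sara): max(2, 41) = 41
r (Jamal): min(-41, 41) = -41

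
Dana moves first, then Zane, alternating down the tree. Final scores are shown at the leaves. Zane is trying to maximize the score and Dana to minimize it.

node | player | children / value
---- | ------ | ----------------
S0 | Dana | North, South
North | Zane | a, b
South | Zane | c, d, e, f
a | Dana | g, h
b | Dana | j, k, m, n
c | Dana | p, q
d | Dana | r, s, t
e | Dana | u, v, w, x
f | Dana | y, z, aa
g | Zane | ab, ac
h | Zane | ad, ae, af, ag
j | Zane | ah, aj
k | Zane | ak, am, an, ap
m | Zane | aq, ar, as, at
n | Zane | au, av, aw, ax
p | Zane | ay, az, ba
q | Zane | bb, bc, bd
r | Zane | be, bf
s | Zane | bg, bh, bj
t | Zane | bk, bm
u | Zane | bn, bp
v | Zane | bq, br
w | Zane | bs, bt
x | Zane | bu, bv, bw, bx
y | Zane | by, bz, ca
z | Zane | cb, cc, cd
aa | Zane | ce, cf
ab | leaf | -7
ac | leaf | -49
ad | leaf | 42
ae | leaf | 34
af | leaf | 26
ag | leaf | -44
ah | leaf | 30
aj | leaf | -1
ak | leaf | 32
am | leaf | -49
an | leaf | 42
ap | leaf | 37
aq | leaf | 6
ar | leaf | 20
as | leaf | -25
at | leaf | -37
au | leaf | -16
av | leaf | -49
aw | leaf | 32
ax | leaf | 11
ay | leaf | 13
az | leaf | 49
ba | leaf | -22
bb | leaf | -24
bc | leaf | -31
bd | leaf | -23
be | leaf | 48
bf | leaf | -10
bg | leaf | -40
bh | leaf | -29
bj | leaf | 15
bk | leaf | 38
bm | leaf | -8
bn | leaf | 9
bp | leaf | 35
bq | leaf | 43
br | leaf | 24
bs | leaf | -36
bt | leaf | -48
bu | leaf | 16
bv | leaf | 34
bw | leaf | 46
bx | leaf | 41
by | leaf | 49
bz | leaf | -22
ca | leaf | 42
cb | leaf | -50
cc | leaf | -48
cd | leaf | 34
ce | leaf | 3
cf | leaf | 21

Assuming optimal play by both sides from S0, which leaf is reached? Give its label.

ar

g (Zane): max(-7, -49) = -7
h (Zane): max(42, 34, 26, -44) = 42
a (Dana): min(-7, 42) = -7
j (Zane): max(30, -1) = 30
k (Zane): max(32, -49, 42, 37) = 42
m (Zane): max(6, 20, -25, -37) = 20
n (Zane): max(-16, -49, 32, 11) = 32
b (Dana): min(30, 42, 20, 32) = 20
North (Zane): max(-7, 20) = 20
p (Zane): max(13, 49, -22) = 49
q (Zane): max(-24, -31, -23) = -23
c (Dana): min(49, -23) = -23
r (Zane): max(48, -10) = 48
s (Zane): max(-40, -29, 15) = 15
t (Zane): max(38, -8) = 38
d (Dana): min(48, 15, 38) = 15
u (Zane): max(9, 35) = 35
v (Zane): max(43, 24) = 43
w (Zane): max(-36, -48) = -36
x (Zane): max(16, 34, 46, 41) = 46
e (Dana): min(35, 43, -36, 46) = -36
y (Zane): max(49, -22, 42) = 49
z (Zane): max(-50, -48, 34) = 34
aa (Zane): max(3, 21) = 21
f (Dana): min(49, 34, 21) = 21
South (Zane): max(-23, 15, -36, 21) = 21
S0 (Dana): min(20, 21) = 20
At S0, Dana picks North (lowest: 20).
At North, Zane picks b (highest: 20).
At b, Dana picks m (lowest: 20).
At m, Zane picks ar (highest: 20).
Terminal value 20.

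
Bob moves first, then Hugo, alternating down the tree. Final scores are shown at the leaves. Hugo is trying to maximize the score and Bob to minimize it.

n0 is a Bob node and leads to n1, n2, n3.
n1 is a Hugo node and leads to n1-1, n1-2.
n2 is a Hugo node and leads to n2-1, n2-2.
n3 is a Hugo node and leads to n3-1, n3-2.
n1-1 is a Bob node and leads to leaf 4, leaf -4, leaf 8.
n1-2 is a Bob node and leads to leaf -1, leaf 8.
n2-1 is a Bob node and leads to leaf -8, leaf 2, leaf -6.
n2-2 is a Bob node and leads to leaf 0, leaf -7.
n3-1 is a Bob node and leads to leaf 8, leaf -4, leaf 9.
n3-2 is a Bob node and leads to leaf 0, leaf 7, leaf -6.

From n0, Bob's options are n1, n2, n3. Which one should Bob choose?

n2

n1-1 (Bob): min(4, -4, 8) = -4
n1-2 (Bob): min(-1, 8) = -1
n1 (Hugo): max(-4, -1) = -1
n2-1 (Bob): min(-8, 2, -6) = -8
n2-2 (Bob): min(0, -7) = -7
n2 (Hugo): max(-8, -7) = -7
n3-1 (Bob): min(8, -4, 9) = -4
n3-2 (Bob): min(0, 7, -6) = -6
n3 (Hugo): max(-4, -6) = -4
n0 (Bob): min(-1, -7, -4) = -7
Bob at n0 wants the lowest of {n1=-1, n2=-7, n3=-4}, so chooses n2.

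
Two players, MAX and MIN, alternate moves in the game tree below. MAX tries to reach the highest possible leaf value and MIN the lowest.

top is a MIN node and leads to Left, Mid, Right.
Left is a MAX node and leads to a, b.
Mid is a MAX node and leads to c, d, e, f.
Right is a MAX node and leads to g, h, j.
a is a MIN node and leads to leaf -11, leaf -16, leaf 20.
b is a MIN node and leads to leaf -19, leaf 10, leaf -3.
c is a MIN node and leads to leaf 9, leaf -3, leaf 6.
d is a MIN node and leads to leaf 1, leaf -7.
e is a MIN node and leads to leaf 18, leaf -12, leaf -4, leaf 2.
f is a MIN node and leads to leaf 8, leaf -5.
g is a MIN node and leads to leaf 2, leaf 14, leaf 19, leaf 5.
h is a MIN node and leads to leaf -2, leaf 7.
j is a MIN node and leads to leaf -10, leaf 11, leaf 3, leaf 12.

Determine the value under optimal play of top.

a (MIN): min(-11, -16, 20) = -16
b (MIN): min(-19, 10, -3) = -19
Left (MAX): max(-16, -19) = -16
c (MIN): min(9, -3, 6) = -3
d (MIN): min(1, -7) = -7
e (MIN): min(18, -12, -4, 2) = -12
f (MIN): min(8, -5) = -5
Mid (MAX): max(-3, -7, -12, -5) = -3
g (MIN): min(2, 14, 19, 5) = 2
h (MIN): min(-2, 7) = -2
j (MIN): min(-10, 11, 3, 12) = -10
Right (MAX): max(2, -2, -10) = 2
top (MIN): min(-16, -3, 2) = -16

-16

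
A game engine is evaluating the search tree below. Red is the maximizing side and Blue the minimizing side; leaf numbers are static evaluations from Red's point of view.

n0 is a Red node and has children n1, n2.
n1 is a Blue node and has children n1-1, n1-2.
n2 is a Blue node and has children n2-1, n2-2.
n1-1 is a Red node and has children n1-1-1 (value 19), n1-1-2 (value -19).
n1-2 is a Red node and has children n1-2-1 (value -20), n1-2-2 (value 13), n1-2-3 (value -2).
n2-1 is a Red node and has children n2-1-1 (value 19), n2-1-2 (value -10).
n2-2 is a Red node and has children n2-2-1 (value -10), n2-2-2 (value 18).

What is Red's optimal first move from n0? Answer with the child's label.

n2

n1-1 (Red): max(19, -19) = 19
n1-2 (Red): max(-20, 13, -2) = 13
n1 (Blue): min(19, 13) = 13
n2-1 (Red): max(19, -10) = 19
n2-2 (Red): max(-10, 18) = 18
n2 (Blue): min(19, 18) = 18
n0 (Red): max(13, 18) = 18
Red at n0 wants the highest of {n1=13, n2=18}, so chooses n2.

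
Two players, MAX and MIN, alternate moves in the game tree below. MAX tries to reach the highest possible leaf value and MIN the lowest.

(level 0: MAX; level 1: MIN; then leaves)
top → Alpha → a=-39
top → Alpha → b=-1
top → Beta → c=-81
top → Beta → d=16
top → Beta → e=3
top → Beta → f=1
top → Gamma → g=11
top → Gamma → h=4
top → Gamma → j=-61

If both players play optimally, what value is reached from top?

-39

Alpha (MIN): min(-39, -1) = -39
Beta (MIN): min(-81, 16, 3, 1) = -81
Gamma (MIN): min(11, 4, -61) = -61
top (MAX): max(-39, -81, -61) = -39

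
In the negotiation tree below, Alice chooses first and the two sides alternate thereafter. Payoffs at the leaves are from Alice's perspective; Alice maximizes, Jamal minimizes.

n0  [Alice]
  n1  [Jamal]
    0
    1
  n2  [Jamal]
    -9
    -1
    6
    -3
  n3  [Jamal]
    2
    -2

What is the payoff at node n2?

-9

n2 (Jamal): min(-9, -1, 6, -3) = -9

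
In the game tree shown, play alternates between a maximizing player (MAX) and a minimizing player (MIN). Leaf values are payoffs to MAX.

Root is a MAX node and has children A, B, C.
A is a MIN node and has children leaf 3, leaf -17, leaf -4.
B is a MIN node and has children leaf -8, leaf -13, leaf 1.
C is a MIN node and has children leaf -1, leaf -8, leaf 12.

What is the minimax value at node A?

-17

A (MIN): min(3, -17, -4) = -17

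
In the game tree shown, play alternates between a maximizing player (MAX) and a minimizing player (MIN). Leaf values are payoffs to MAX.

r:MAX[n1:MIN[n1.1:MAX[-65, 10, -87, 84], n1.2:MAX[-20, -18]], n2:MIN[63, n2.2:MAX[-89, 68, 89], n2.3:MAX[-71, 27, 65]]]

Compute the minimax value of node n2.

63

n2.2 (MAX): max(-89, 68, 89) = 89
n2.3 (MAX): max(-71, 27, 65) = 65
n2 (MIN): min(63, 89, 65) = 63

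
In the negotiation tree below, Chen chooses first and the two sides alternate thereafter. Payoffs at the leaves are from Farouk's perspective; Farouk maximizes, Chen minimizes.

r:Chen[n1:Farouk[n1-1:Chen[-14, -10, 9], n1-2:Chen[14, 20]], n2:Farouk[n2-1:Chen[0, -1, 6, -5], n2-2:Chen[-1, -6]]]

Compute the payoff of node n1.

14

n1-1 (Chen): min(-14, -10, 9) = -14
n1-2 (Chen): min(14, 20) = 14
n1 (Farouk): max(-14, 14) = 14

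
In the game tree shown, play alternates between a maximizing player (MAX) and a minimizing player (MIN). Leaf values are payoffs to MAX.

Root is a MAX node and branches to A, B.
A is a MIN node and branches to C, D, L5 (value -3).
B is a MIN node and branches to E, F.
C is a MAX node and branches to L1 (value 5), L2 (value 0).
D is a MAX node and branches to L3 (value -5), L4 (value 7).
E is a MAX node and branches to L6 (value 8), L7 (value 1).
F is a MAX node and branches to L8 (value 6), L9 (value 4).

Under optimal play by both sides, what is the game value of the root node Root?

6

C (MAX): max(5, 0) = 5
D (MAX): max(-5, 7) = 7
A (MIN): min(5, 7, -3) = -3
E (MAX): max(8, 1) = 8
F (MAX): max(6, 4) = 6
B (MIN): min(8, 6) = 6
Root (MAX): max(-3, 6) = 6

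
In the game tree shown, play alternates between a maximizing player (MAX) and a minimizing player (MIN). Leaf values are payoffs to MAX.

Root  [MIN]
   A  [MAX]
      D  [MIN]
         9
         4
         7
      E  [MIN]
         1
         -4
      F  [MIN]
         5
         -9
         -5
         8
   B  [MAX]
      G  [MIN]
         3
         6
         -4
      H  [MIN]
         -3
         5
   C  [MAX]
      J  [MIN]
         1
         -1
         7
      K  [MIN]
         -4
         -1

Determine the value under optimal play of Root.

-3

D (MIN): min(9, 4, 7) = 4
E (MIN): min(1, -4) = -4
F (MIN): min(5, -9, -5, 8) = -9
A (MAX): max(4, -4, -9) = 4
G (MIN): min(3, 6, -4) = -4
H (MIN): min(-3, 5) = -3
B (MAX): max(-4, -3) = -3
J (MIN): min(1, -1, 7) = -1
K (MIN): min(-4, -1) = -4
C (MAX): max(-1, -4) = -1
Root (MIN): min(4, -3, -1) = -3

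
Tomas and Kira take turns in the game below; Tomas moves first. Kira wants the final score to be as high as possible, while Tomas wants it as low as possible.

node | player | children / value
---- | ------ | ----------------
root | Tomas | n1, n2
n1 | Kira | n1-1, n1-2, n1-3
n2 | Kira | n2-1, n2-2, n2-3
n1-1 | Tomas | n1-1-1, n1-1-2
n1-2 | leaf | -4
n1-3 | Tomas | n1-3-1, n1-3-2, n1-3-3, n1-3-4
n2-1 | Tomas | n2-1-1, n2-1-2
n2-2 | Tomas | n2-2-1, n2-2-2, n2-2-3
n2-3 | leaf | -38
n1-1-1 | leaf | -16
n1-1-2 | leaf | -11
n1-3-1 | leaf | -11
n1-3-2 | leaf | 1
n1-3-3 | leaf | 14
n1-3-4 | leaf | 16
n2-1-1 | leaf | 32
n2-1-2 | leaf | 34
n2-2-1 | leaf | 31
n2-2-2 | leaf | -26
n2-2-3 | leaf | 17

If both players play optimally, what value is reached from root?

n1-1 (Tomas): min(-16, -11) = -16
n1-3 (Tomas): min(-11, 1, 14, 16) = -11
n1 (Kira): max(-16, -4, -11) = -4
n2-1 (Tomas): min(32, 34) = 32
n2-2 (Tomas): min(31, -26, 17) = -26
n2 (Kira): max(32, -26, -38) = 32
root (Tomas): min(-4, 32) = -4

-4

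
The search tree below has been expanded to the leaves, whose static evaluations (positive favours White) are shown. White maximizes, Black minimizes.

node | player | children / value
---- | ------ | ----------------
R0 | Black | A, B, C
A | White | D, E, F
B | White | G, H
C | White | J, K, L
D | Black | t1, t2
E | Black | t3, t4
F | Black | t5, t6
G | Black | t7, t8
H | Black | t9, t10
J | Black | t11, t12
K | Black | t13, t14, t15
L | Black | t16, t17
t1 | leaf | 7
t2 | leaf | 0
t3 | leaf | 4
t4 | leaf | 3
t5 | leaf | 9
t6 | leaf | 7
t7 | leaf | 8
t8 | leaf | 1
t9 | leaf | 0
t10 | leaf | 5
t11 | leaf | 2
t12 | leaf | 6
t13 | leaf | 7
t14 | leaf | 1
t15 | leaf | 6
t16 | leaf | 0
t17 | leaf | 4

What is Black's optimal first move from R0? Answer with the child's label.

B

D (Black): min(7, 0) = 0
E (Black): min(4, 3) = 3
F (Black): min(9, 7) = 7
A (White): max(0, 3, 7) = 7
G (Black): min(8, 1) = 1
H (Black): min(0, 5) = 0
B (White): max(1, 0) = 1
J (Black): min(2, 6) = 2
K (Black): min(7, 1, 6) = 1
L (Black): min(0, 4) = 0
C (White): max(2, 1, 0) = 2
R0 (Black): min(7, 1, 2) = 1
Black at R0 wants the lowest of {A=7, B=1, C=2}, so chooses B.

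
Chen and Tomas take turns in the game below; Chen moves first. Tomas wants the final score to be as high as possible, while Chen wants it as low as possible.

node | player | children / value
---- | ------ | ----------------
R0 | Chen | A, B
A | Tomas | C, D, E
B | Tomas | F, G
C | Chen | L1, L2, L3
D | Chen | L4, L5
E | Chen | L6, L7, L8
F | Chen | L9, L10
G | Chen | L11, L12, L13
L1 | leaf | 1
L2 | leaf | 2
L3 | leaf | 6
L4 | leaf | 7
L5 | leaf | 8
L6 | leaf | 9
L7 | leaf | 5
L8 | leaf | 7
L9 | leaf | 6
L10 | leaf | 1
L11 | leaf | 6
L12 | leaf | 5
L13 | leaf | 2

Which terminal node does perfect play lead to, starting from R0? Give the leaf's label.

L13

C (Chen): min(1, 2, 6) = 1
D (Chen): min(7, 8) = 7
E (Chen): min(9, 5, 7) = 5
A (Tomas): max(1, 7, 5) = 7
F (Chen): min(6, 1) = 1
G (Chen): min(6, 5, 2) = 2
B (Tomas): max(1, 2) = 2
R0 (Chen): min(7, 2) = 2
At R0, Chen picks B (lowest: 2).
At B, Tomas picks G (highest: 2).
At G, Chen picks L13 (lowest: 2).
Terminal value 2.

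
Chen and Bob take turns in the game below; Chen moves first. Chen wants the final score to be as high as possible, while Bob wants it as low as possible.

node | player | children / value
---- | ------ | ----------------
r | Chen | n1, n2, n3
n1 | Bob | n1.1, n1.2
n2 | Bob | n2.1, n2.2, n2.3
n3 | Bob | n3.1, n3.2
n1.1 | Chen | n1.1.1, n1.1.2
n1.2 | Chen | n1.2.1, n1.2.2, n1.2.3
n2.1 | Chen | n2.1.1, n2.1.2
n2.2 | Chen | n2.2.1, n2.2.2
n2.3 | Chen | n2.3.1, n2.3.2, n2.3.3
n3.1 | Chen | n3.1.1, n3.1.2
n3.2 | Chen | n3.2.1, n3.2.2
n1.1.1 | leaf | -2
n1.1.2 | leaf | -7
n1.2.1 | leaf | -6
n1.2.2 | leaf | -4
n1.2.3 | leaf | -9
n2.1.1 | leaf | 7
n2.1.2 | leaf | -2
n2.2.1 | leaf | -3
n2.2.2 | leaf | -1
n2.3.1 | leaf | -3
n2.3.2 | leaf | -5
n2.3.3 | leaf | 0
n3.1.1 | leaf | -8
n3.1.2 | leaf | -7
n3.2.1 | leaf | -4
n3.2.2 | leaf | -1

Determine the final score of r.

-1

n1.1 (Chen): max(-2, -7) = -2
n1.2 (Chen): max(-6, -4, -9) = -4
n1 (Bob): min(-2, -4) = -4
n2.1 (Chen): max(7, -2) = 7
n2.2 (Chen): max(-3, -1) = -1
n2.3 (Chen): max(-3, -5, 0) = 0
n2 (Bob): min(7, -1, 0) = -1
n3.1 (Chen): max(-8, -7) = -7
n3.2 (Chen): max(-4, -1) = -1
n3 (Bob): min(-7, -1) = -7
r (Chen): max(-4, -1, -7) = -1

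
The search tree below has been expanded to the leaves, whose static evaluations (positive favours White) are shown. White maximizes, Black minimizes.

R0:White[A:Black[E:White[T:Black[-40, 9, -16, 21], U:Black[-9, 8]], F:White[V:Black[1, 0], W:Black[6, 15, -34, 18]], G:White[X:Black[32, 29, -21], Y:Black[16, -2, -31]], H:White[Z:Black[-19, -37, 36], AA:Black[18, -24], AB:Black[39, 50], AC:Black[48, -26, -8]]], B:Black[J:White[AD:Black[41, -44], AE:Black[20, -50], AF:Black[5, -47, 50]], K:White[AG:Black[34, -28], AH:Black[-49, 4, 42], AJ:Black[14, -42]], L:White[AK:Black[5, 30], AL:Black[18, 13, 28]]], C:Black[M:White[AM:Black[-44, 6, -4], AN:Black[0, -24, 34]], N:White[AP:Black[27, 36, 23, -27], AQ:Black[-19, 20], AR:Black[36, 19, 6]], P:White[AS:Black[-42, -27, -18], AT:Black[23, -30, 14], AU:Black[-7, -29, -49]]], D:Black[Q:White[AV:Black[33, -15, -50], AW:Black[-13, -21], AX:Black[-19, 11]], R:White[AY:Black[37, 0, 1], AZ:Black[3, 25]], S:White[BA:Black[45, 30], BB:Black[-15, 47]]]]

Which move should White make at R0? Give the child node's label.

T (Black): min(-40, 9, -16, 21) = -40
U (Black): min(-9, 8) = -9
E (White): max(-40, -9) = -9
V (Black): min(1, 0) = 0
W (Black): min(6, 15, -34, 18) = -34
F (White): max(0, -34) = 0
X (Black): min(32, 29, -21) = -21
Y (Black): min(16, -2, -31) = -31
G (White): max(-21, -31) = -21
Z (Black): min(-19, -37, 36) = -37
AA (Black): min(18, -24) = -24
AB (Black): min(39, 50) = 39
AC (Black): min(48, -26, -8) = -26
H (White): max(-37, -24, 39, -26) = 39
A (Black): min(-9, 0, -21, 39) = -21
AD (Black): min(41, -44) = -44
AE (Black): min(20, -50) = -50
AF (Black): min(5, -47, 50) = -47
J (White): max(-44, -50, -47) = -44
AG (Black): min(34, -28) = -28
AH (Black): min(-49, 4, 42) = -49
AJ (Black): min(14, -42) = -42
K (White): max(-28, -49, -42) = -28
AK (Black): min(5, 30) = 5
AL (Black): min(18, 13, 28) = 13
L (White): max(5, 13) = 13
B (Black): min(-44, -28, 13) = -44
AM (Black): min(-44, 6, -4) = -44
AN (Black): min(0, -24, 34) = -24
M (White): max(-44, -24) = -24
AP (Black): min(27, 36, 23, -27) = -27
AQ (Black): min(-19, 20) = -19
AR (Black): min(36, 19, 6) = 6
N (White): max(-27, -19, 6) = 6
AS (Black): min(-42, -27, -18) = -42
AT (Black): min(23, -30, 14) = -30
AU (Black): min(-7, -29, -49) = -49
P (White): max(-42, -30, -49) = -30
C (Black): min(-24, 6, -30) = -30
AV (Black): min(33, -15, -50) = -50
AW (Black): min(-13, -21) = -21
AX (Black): min(-19, 11) = -19
Q (White): max(-50, -21, -19) = -19
AY (Black): min(37, 0, 1) = 0
AZ (Black): min(3, 25) = 3
R (White): max(0, 3) = 3
BA (Black): min(45, 30) = 30
BB (Black): min(-15, 47) = -15
S (White): max(30, -15) = 30
D (Black): min(-19, 3, 30) = -19
R0 (White): max(-21, -44, -30, -19) = -19
White at R0 wants the highest of {A=-21, B=-44, C=-30, D=-19}, so chooses D.

D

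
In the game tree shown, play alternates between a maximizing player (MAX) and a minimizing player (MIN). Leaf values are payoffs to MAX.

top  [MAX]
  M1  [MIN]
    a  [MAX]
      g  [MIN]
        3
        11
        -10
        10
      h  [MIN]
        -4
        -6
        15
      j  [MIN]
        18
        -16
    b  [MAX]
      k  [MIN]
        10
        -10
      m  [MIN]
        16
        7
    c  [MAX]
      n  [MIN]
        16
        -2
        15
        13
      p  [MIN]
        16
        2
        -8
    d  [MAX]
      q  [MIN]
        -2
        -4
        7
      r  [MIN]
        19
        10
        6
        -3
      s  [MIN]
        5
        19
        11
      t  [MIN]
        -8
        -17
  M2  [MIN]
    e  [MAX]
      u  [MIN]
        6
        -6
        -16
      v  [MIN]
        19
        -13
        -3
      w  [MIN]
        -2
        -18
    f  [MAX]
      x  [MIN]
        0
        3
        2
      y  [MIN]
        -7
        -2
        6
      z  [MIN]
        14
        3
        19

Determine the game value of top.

g (MIN): min(3, 11, -10, 10) = -10
h (MIN): min(-4, -6, 15) = -6
j (MIN): min(18, -16) = -16
a (MAX): max(-10, -6, -16) = -6
k (MIN): min(10, -10) = -10
m (MIN): min(16, 7) = 7
b (MAX): max(-10, 7) = 7
n (MIN): min(16, -2, 15, 13) = -2
p (MIN): min(16, 2, -8) = -8
c (MAX): max(-2, -8) = -2
q (MIN): min(-2, -4, 7) = -4
r (MIN): min(19, 10, 6, -3) = -3
s (MIN): min(5, 19, 11) = 5
t (MIN): min(-8, -17) = -17
d (MAX): max(-4, -3, 5, -17) = 5
M1 (MIN): min(-6, 7, -2, 5) = -6
u (MIN): min(6, -6, -16) = -16
v (MIN): min(19, -13, -3) = -13
w (MIN): min(-2, -18) = -18
e (MAX): max(-16, -13, -18) = -13
x (MIN): min(0, 3, 2) = 0
y (MIN): min(-7, -2, 6) = -7
z (MIN): min(14, 3, 19) = 3
f (MAX): max(0, -7, 3) = 3
M2 (MIN): min(-13, 3) = -13
top (MAX): max(-6, -13) = -6

-6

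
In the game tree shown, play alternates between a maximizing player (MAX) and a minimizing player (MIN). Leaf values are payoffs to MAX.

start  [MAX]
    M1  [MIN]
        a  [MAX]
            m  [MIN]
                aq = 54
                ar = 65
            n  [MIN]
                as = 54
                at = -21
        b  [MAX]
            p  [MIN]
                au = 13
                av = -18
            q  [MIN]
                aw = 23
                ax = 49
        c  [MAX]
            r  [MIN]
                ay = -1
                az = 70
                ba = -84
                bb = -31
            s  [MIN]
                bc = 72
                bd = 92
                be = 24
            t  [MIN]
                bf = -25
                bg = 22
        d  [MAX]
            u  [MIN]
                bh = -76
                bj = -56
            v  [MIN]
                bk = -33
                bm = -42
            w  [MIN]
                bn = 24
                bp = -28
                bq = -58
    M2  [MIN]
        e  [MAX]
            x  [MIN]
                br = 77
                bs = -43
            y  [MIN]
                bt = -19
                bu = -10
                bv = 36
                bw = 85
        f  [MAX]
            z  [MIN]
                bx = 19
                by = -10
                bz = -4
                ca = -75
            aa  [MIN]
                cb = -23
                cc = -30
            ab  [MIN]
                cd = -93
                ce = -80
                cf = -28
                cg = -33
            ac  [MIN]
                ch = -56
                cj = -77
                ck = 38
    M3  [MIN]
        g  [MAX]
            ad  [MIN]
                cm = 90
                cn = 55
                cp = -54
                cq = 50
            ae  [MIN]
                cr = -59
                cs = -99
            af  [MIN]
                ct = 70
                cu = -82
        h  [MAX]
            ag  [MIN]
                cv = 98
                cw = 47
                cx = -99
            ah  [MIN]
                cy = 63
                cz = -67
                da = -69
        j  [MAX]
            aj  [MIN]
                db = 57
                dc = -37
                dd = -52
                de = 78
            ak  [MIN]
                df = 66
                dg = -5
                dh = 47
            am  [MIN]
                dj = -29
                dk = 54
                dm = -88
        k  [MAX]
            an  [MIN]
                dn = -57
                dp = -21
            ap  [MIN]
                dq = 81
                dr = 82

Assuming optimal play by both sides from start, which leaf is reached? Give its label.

m (MIN): min(54, 65) = 54
n (MIN): min(54, -21) = -21
a (MAX): max(54, -21) = 54
p (MIN): min(13, -18) = -18
q (MIN): min(23, 49) = 23
b (MAX): max(-18, 23) = 23
r (MIN): min(-1, 70, -84, -31) = -84
s (MIN): min(72, 92, 24) = 24
t (MIN): min(-25, 22) = -25
c (MAX): max(-84, 24, -25) = 24
u (MIN): min(-76, -56) = -76
v (MIN): min(-33, -42) = -42
w (MIN): min(24, -28, -58) = -58
d (MAX): max(-76, -42, -58) = -42
M1 (MIN): min(54, 23, 24, -42) = -42
x (MIN): min(77, -43) = -43
y (MIN): min(-19, -10, 36, 85) = -19
e (MAX): max(-43, -19) = -19
z (MIN): min(19, -10, -4, -75) = -75
aa (MIN): min(-23, -30) = -30
ab (MIN): min(-93, -80, -28, -33) = -93
ac (MIN): min(-56, -77, 38) = -77
f (MAX): max(-75, -30, -93, -77) = -30
M2 (MIN): min(-19, -30) = -30
ad (MIN): min(90, 55, -54, 50) = -54
ae (MIN): min(-59, -99) = -99
af (MIN): min(70, -82) = -82
g (MAX): max(-54, -99, -82) = -54
ag (MIN): min(98, 47, -99) = -99
ah (MIN): min(63, -67, -69) = -69
h (MAX): max(-99, -69) = -69
aj (MIN): min(57, -37, -52, 78) = -52
ak (MIN): min(66, -5, 47) = -5
am (MIN): min(-29, 54, -88) = -88
j (MAX): max(-52, -5, -88) = -5
an (MIN): min(-57, -21) = -57
ap (MIN): min(81, 82) = 81
k (MAX): max(-57, 81) = 81
M3 (MIN): min(-54, -69, -5, 81) = -69
start (MAX): max(-42, -30, -69) = -30
At start, MAX picks M2 (highest: -30).
At M2, MIN picks f (lowest: -30).
At f, MAX picks aa (highest: -30).
At aa, MIN picks cc (lowest: -30).
Terminal value -30.

cc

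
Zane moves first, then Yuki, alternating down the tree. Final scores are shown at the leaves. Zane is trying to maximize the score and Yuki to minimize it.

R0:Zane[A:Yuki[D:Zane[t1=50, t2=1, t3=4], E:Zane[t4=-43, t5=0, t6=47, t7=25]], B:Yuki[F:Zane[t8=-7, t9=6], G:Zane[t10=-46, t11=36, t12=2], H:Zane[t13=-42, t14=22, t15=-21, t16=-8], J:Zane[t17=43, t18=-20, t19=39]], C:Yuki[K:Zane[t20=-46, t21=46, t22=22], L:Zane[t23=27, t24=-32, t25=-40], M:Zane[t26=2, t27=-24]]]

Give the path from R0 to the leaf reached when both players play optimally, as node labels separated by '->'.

D (Zane): max(50, 1, 4) = 50
E (Zane): max(-43, 0, 47, 25) = 47
A (Yuki): min(50, 47) = 47
F (Zane): max(-7, 6) = 6
G (Zane): max(-46, 36, 2) = 36
H (Zane): max(-42, 22, -21, -8) = 22
J (Zane): max(43, -20, 39) = 43
B (Yuki): min(6, 36, 22, 43) = 6
K (Zane): max(-46, 46, 22) = 46
L (Zane): max(27, -32, -40) = 27
M (Zane): max(2, -24) = 2
C (Yuki): min(46, 27, 2) = 2
R0 (Zane): max(47, 6, 2) = 47
At R0, Zane picks A (highest: 47).
At A, Yuki picks E (lowest: 47).
At E, Zane picks t6 (highest: 47).
Terminal value 47.

R0 -> A -> E -> t6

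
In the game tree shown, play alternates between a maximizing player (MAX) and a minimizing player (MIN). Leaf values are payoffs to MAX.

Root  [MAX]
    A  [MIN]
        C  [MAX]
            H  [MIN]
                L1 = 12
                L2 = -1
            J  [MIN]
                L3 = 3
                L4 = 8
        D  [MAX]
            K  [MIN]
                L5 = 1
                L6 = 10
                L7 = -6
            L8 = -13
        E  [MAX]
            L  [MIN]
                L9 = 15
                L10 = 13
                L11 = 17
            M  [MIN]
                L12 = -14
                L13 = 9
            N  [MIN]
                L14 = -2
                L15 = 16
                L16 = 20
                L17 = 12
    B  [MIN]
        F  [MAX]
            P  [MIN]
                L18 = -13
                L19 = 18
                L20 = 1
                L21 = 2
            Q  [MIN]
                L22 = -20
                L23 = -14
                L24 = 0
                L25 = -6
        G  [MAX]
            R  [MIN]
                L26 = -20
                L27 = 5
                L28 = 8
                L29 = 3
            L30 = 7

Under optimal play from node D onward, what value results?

-6

K (MIN): min(1, 10, -6) = -6
D (MAX): max(-6, -13) = -6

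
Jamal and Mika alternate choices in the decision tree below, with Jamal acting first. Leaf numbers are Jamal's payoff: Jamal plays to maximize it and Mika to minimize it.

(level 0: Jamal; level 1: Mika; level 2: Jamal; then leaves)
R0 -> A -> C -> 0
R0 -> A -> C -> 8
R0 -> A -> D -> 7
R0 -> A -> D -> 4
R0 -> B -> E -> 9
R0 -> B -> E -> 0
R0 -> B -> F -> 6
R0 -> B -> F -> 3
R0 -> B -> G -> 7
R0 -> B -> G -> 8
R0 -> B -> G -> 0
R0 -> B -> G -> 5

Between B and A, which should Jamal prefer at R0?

E (Jamal): max(9, 0) = 9
F (Jamal): max(6, 3) = 6
G (Jamal): max(7, 8, 0, 5) = 8
B (Mika): min(9, 6, 8) = 6
C (Jamal): max(0, 8) = 8
D (Jamal): max(7, 4) = 7
A (Mika): min(8, 7) = 7
Jamal prefers the higher value; B=6, A=7. A is better since 7 > 6.

A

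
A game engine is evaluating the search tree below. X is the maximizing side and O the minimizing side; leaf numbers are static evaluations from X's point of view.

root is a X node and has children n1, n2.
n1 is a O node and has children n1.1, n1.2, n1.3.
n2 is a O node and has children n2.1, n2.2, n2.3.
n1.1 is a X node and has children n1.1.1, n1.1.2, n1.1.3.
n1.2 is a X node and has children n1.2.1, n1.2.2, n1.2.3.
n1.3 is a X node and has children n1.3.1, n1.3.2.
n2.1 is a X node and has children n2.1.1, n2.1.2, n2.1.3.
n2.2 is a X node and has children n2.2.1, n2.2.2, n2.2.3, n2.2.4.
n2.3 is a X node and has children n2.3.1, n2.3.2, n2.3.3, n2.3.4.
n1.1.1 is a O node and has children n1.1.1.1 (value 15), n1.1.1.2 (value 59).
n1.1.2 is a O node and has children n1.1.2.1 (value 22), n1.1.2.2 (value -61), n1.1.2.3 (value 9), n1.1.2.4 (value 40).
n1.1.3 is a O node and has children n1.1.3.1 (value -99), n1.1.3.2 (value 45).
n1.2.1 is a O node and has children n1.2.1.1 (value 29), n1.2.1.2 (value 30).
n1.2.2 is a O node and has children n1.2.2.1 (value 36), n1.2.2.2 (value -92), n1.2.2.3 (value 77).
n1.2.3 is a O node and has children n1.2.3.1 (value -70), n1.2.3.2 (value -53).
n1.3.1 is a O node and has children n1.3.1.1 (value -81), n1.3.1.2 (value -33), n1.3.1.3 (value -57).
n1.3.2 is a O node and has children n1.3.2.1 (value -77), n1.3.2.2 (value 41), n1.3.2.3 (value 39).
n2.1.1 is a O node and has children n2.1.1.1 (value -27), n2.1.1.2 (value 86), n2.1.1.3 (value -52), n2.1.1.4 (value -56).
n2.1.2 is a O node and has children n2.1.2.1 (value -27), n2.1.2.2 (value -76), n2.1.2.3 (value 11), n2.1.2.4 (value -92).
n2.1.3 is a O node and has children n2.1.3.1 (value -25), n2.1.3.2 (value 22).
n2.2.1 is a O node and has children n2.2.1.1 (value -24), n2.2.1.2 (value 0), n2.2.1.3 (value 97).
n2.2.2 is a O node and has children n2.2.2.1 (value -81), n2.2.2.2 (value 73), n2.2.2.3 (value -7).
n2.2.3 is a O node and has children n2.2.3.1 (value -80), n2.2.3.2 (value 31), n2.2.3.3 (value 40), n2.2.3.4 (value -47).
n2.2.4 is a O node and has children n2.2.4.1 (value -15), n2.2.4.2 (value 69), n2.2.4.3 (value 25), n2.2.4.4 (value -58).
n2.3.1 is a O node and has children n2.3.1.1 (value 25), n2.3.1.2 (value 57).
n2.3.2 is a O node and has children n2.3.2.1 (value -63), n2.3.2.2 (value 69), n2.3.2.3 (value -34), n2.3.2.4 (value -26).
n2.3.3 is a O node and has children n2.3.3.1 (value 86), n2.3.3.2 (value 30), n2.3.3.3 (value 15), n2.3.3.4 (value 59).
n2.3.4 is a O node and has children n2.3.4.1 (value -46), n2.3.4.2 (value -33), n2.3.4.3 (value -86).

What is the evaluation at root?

n1.1.1 (O): min(15, 59) = 15
n1.1.2 (O): min(22, -61, 9, 40) = -61
n1.1.3 (O): min(-99, 45) = -99
n1.1 (X): max(15, -61, -99) = 15
n1.2.1 (O): min(29, 30) = 29
n1.2.2 (O): min(36, -92, 77) = -92
n1.2.3 (O): min(-70, -53) = -70
n1.2 (X): max(29, -92, -70) = 29
n1.3.1 (O): min(-81, -33, -57) = -81
n1.3.2 (O): min(-77, 41, 39) = -77
n1.3 (X): max(-81, -77) = -77
n1 (O): min(15, 29, -77) = -77
n2.1.1 (O): min(-27, 86, -52, -56) = -56
n2.1.2 (O): min(-27, -76, 11, -92) = -92
n2.1.3 (O): min(-25, 22) = -25
n2.1 (X): max(-56, -92, -25) = -25
n2.2.1 (O): min(-24, 0, 97) = -24
n2.2.2 (O): min(-81, 73, -7) = -81
n2.2.3 (O): min(-80, 31, 40, -47) = -80
n2.2.4 (O): min(-15, 69, 25, -58) = -58
n2.2 (X): max(-24, -81, -80, -58) = -24
n2.3.1 (O): min(25, 57) = 25
n2.3.2 (O): min(-63, 69, -34, -26) = -63
n2.3.3 (O): min(86, 30, 15, 59) = 15
n2.3.4 (O): min(-46, -33, -86) = -86
n2.3 (X): max(25, -63, 15, -86) = 25
n2 (O): min(-25, -24, 25) = -25
root (X): max(-77, -25) = -25

-25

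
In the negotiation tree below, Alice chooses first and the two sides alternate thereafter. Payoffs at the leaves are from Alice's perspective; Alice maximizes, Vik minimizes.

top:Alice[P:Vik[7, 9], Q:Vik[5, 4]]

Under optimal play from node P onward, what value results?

7

P (Vik): min(7, 9) = 7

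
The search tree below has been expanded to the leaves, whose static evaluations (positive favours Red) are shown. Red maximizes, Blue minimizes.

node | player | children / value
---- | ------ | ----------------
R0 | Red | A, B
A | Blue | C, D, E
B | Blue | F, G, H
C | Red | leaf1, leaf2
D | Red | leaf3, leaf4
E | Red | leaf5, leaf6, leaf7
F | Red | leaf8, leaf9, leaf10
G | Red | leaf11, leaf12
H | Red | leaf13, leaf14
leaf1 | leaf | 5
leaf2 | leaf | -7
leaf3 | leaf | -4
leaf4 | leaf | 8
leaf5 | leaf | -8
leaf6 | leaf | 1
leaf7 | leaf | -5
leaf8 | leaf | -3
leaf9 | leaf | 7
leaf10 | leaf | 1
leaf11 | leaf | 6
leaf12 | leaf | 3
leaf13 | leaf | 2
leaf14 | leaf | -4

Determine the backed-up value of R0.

2

C (Red): max(5, -7) = 5
D (Red): max(-4, 8) = 8
E (Red): max(-8, 1, -5) = 1
A (Blue): min(5, 8, 1) = 1
F (Red): max(-3, 7, 1) = 7
G (Red): max(6, 3) = 6
H (Red): max(2, -4) = 2
B (Blue): min(7, 6, 2) = 2
R0 (Red): max(1, 2) = 2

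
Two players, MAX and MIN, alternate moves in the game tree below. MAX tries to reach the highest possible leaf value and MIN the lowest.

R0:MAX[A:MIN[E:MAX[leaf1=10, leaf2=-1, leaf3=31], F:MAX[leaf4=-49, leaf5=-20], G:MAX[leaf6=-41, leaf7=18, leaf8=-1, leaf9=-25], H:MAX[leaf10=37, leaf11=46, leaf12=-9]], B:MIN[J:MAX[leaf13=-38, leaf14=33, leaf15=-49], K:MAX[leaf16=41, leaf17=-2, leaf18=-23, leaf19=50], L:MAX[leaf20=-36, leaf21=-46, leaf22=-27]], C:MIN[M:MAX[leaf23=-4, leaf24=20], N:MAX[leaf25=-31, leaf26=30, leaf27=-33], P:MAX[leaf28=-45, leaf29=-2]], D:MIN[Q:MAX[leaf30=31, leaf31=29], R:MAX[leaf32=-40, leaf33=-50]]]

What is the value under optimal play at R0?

-2

E (MAX): max(10, -1, 31) = 31
F (MAX): max(-49, -20) = -20
G (MAX): max(-41, 18, -1, -25) = 18
H (MAX): max(37, 46, -9) = 46
A (MIN): min(31, -20, 18, 46) = -20
J (MAX): max(-38, 33, -49) = 33
K (MAX): max(41, -2, -23, 50) = 50
L (MAX): max(-36, -46, -27) = -27
B (MIN): min(33, 50, -27) = -27
M (MAX): max(-4, 20) = 20
N (MAX): max(-31, 30, -33) = 30
P (MAX): max(-45, -2) = -2
C (MIN): min(20, 30, -2) = -2
Q (MAX): max(31, 29) = 31
R (MAX): max(-40, -50) = -40
D (MIN): min(31, -40) = -40
R0 (MAX): max(-20, -27, -2, -40) = -2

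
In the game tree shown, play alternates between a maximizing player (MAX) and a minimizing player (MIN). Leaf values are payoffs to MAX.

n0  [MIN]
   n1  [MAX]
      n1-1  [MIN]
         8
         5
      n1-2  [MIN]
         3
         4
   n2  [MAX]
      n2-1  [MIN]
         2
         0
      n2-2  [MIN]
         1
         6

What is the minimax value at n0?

1

n1-1 (MIN): min(8, 5) = 5
n1-2 (MIN): min(3, 4) = 3
n1 (MAX): max(5, 3) = 5
n2-1 (MIN): min(2, 0) = 0
n2-2 (MIN): min(1, 6) = 1
n2 (MAX): max(0, 1) = 1
n0 (MIN): min(5, 1) = 1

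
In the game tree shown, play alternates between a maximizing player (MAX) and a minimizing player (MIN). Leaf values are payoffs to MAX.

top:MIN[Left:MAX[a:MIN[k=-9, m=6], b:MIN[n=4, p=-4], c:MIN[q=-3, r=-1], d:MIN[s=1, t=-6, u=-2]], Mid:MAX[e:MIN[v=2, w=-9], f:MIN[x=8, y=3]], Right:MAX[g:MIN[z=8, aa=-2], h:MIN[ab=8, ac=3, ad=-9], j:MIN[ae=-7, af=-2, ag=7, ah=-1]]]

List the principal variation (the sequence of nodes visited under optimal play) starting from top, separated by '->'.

top -> Left -> c -> q

a (MIN): min(-9, 6) = -9
b (MIN): min(4, -4) = -4
c (MIN): min(-3, -1) = -3
d (MIN): min(1, -6, -2) = -6
Left (MAX): max(-9, -4, -3, -6) = -3
e (MIN): min(2, -9) = -9
f (MIN): min(8, 3) = 3
Mid (MAX): max(-9, 3) = 3
g (MIN): min(8, -2) = -2
h (MIN): min(8, 3, -9) = -9
j (MIN): min(-7, -2, 7, -1) = -7
Right (MAX): max(-2, -9, -7) = -2
top (MIN): min(-3, 3, -2) = -3
At top, MIN picks Left (lowest: -3).
At Left, MAX picks c (highest: -3).
At c, MIN picks q (lowest: -3).
Terminal value -3.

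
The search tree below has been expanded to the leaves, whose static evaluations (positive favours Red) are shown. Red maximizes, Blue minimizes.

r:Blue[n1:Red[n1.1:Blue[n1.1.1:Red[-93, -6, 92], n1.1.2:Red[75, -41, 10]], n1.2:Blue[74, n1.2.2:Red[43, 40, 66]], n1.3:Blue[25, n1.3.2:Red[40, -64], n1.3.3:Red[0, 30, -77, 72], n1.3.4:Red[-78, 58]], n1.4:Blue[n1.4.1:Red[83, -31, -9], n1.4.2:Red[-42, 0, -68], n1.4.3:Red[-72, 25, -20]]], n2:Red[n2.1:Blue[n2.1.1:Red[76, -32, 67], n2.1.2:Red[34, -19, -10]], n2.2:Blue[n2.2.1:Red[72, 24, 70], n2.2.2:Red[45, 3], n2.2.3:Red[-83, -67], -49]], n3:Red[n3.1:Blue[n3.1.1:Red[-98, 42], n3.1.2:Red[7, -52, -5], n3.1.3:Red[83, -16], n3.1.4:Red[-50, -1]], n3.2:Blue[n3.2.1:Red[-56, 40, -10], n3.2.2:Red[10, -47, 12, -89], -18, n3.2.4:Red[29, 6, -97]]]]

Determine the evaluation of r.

-1

n1.1.1 (Red): max(-93, -6, 92) = 92
n1.1.2 (Red): max(75, -41, 10) = 75
n1.1 (Blue): min(92, 75) = 75
n1.2.2 (Red): max(43, 40, 66) = 66
n1.2 (Blue): min(74, 66) = 66
n1.3.2 (Red): max(40, -64) = 40
n1.3.3 (Red): max(0, 30, -77, 72) = 72
n1.3.4 (Red): max(-78, 58) = 58
n1.3 (Blue): min(25, 40, 72, 58) = 25
n1.4.1 (Red): max(83, -31, -9) = 83
n1.4.2 (Red): max(-42, 0, -68) = 0
n1.4.3 (Red): max(-72, 25, -20) = 25
n1.4 (Blue): min(83, 0, 25) = 0
n1 (Red): max(75, 66, 25, 0) = 75
n2.1.1 (Red): max(76, -32, 67) = 76
n2.1.2 (Red): max(34, -19, -10) = 34
n2.1 (Blue): min(76, 34) = 34
n2.2.1 (Red): max(72, 24, 70) = 72
n2.2.2 (Red): max(45, 3) = 45
n2.2.3 (Red): max(-83, -67) = -67
n2.2 (Blue): min(72, 45, -67, -49) = -67
n2 (Red): max(34, -67) = 34
n3.1.1 (Red): max(-98, 42) = 42
n3.1.2 (Red): max(7, -52, -5) = 7
n3.1.3 (Red): max(83, -16) = 83
n3.1.4 (Red): max(-50, -1) = -1
n3.1 (Blue): min(42, 7, 83, -1) = -1
n3.2.1 (Red): max(-56, 40, -10) = 40
n3.2.2 (Red): max(10, -47, 12, -89) = 12
n3.2.4 (Red): max(29, 6, -97) = 29
n3.2 (Blue): min(40, 12, -18, 29) = -18
n3 (Red): max(-1, -18) = -1
r (Blue): min(75, 34, -1) = -1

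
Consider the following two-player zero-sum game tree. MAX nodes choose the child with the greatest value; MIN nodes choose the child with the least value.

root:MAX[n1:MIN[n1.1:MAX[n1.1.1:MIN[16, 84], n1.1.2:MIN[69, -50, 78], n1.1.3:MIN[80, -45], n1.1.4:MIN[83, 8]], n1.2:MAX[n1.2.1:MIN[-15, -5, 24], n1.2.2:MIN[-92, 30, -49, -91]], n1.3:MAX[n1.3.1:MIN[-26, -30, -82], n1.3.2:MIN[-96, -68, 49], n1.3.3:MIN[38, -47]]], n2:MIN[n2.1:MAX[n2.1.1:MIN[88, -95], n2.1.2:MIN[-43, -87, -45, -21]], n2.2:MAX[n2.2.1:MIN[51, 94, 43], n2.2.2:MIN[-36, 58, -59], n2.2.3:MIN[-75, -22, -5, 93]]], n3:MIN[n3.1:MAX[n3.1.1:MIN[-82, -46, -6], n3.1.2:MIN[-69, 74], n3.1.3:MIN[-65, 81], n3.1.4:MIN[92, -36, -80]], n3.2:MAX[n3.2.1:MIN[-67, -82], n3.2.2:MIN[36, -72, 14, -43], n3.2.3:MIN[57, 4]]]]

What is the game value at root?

n1.1.1 (MIN): min(16, 84) = 16
n1.1.2 (MIN): min(69, -50, 78) = -50
n1.1.3 (MIN): min(80, -45) = -45
n1.1.4 (MIN): min(83, 8) = 8
n1.1 (MAX): max(16, -50, -45, 8) = 16
n1.2.1 (MIN): min(-15, -5, 24) = -15
n1.2.2 (MIN): min(-92, 30, -49, -91) = -92
n1.2 (MAX): max(-15, -92) = -15
n1.3.1 (MIN): min(-26, -30, -82) = -82
n1.3.2 (MIN): min(-96, -68, 49) = -96
n1.3.3 (MIN): min(38, -47) = -47
n1.3 (MAX): max(-82, -96, -47) = -47
n1 (MIN): min(16, -15, -47) = -47
n2.1.1 (MIN): min(88, -95) = -95
n2.1.2 (MIN): min(-43, -87, -45, -21) = -87
n2.1 (MAX): max(-95, -87) = -87
n2.2.1 (MIN): min(51, 94, 43) = 43
n2.2.2 (MIN): min(-36, 58, -59) = -59
n2.2.3 (MIN): min(-75, -22, -5, 93) = -75
n2.2 (MAX): max(43, -59, -75) = 43
n2 (MIN): min(-87, 43) = -87
n3.1.1 (MIN): min(-82, -46, -6) = -82
n3.1.2 (MIN): min(-69, 74) = -69
n3.1.3 (MIN): min(-65, 81) = -65
n3.1.4 (MIN): min(92, -36, -80) = -80
n3.1 (MAX): max(-82, -69, -65, -80) = -65
n3.2.1 (MIN): min(-67, -82) = -82
n3.2.2 (MIN): min(36, -72, 14, -43) = -72
n3.2.3 (MIN): min(57, 4) = 4
n3.2 (MAX): max(-82, -72, 4) = 4
n3 (MIN): min(-65, 4) = -65
root (MAX): max(-47, -87, -65) = -47

-47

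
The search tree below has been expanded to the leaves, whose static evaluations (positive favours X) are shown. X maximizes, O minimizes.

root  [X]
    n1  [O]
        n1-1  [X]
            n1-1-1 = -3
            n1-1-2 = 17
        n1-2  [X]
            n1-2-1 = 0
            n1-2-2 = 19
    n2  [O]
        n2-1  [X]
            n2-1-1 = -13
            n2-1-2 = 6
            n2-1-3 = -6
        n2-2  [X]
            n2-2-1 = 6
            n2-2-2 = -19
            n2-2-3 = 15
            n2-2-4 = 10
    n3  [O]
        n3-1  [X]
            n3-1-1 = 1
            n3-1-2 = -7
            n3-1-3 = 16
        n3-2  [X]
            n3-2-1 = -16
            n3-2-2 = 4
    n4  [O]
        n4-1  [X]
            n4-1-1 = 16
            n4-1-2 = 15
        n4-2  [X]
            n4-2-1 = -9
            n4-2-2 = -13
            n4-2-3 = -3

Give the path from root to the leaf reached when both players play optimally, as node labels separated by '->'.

n1-1 (X): max(-3, 17) = 17
n1-2 (X): max(0, 19) = 19
n1 (O): min(17, 19) = 17
n2-1 (X): max(-13, 6, -6) = 6
n2-2 (X): max(6, -19, 15, 10) = 15
n2 (O): min(6, 15) = 6
n3-1 (X): max(1, -7, 16) = 16
n3-2 (X): max(-16, 4) = 4
n3 (O): min(16, 4) = 4
n4-1 (X): max(16, 15) = 16
n4-2 (X): max(-9, -13, -3) = -3
n4 (O): min(16, -3) = -3
root (X): max(17, 6, 4, -3) = 17
At root, X picks n1 (highest: 17).
At n1, O picks n1-1 (lowest: 17).
At n1-1, X picks n1-1-2 (highest: 17).
Terminal value 17.

root -> n1 -> n1-1 -> n1-1-2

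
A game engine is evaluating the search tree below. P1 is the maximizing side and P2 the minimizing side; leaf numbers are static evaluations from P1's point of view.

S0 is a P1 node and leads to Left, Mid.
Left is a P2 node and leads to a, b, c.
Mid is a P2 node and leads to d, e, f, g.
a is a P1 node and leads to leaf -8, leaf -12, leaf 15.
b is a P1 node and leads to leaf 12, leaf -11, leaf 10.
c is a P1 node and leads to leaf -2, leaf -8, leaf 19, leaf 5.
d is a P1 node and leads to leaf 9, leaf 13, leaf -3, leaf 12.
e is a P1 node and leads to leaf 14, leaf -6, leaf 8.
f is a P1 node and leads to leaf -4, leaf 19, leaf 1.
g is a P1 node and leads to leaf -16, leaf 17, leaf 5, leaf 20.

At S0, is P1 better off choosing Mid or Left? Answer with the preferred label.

Mid

d (P1): max(9, 13, -3, 12) = 13
e (P1): max(14, -6, 8) = 14
f (P1): max(-4, 19, 1) = 19
g (P1): max(-16, 17, 5, 20) = 20
Mid (P2): min(13, 14, 19, 20) = 13
a (P1): max(-8, -12, 15) = 15
b (P1): max(12, -11, 10) = 12
c (P1): max(-2, -8, 19, 5) = 19
Left (P2): min(15, 12, 19) = 12
P1 prefers the higher value; Mid=13, Left=12. Mid is better since 13 > 12.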